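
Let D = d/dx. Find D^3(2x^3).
12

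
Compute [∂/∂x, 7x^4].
28 x^{3}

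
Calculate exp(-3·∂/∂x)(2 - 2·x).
8 - 2 x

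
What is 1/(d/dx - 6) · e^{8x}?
\frac{e^{8 x}}{2}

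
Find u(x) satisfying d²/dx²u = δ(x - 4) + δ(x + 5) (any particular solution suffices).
\frac{|x - 4|}{2} + \frac{|x + 5|}{2}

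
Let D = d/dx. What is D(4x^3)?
12 x^{2}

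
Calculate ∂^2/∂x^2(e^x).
e^{x}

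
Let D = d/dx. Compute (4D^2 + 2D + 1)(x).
x + 2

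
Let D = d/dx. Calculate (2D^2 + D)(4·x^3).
12 x \left(x + 4\right)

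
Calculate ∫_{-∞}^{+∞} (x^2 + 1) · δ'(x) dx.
0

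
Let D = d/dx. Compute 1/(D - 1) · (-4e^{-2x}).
\frac{4 e^{- 2 x}}{3}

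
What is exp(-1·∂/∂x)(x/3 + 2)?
\frac{x}{3} + \frac{5}{3}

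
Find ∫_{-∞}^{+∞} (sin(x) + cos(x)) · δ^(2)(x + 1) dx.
- \cos{\left(1 \right)} + \sin{\left(1 \right)}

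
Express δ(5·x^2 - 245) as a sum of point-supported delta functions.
\frac{\delta(x - 7) + \delta(x + 7)}{70}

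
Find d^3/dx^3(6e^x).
6 e^{x}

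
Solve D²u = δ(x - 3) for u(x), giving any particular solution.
\frac{|x - 3|}{2}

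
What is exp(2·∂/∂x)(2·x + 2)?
2 x + 6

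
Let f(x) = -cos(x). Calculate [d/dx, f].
\sin{\left(x \right)}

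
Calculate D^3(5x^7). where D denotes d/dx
1050 x^{4}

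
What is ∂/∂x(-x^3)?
- 3 x^{2}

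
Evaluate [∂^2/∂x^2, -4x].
-8\frac{d}{dx}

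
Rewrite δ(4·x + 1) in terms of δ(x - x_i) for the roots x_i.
\frac{\delta(x + 1/4)}{4}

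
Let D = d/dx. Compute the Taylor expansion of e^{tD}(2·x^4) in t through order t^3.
2 x \left(4 t^{3} + 6 t^{2} x + 4 t x^{2} + x^{3}\right)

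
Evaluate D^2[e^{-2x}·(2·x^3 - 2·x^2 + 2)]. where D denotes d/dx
4 \left(2 x^{3} - 8 x^{2} + 7 x + 1\right) e^{- 2 x}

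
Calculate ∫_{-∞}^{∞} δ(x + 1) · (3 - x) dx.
4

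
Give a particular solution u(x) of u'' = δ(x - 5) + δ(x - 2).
\frac{|x - 5|}{2} + \frac{|x - 2|}{2}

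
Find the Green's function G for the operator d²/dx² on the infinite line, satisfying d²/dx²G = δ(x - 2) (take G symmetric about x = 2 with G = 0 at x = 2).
\frac{|x - 2|}{2}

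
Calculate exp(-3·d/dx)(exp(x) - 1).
e^{x - 3} - 1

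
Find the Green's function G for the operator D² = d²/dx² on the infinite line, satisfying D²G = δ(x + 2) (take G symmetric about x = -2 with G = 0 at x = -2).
\frac{|x + 2|}{2}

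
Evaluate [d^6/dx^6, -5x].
-30\frac{d^{5}}{dx^{5}}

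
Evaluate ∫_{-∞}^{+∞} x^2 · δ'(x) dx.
0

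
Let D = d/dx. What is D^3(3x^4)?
72 x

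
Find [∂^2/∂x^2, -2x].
-4\frac{d}{dx}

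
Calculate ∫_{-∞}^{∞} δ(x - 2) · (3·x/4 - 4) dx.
- \frac{5}{2}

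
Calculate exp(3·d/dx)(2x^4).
2 x^{4} + 24 x^{3} + 108 x^{2} + 216 x + 162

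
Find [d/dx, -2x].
-2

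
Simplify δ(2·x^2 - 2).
\frac{\delta(x - 1) + \delta(x + 1)}{4}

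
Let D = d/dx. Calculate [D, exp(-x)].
- e^{- x}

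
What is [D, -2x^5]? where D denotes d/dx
- 10 x^{4}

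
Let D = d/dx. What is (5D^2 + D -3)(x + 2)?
- 3 x - 5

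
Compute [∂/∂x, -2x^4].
- 8 x^{3}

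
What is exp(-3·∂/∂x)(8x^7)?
8 x^{7} - 168 x^{6} + 1512 x^{5} - 7560 x^{4} + 22680 x^{3} - 40824 x^{2} + 40824 x - 17496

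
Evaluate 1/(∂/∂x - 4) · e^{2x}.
- \frac{e^{2 x}}{2}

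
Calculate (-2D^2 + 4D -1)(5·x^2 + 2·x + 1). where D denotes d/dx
- 5 x^{2} + 38 x - 13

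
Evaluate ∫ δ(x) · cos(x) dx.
1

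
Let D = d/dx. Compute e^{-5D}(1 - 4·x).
21 - 4 x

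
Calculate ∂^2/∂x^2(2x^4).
24 x^{2}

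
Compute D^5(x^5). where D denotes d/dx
120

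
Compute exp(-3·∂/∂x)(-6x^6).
- 6 x^{6} + 108 x^{5} - 810 x^{4} + 3240 x^{3} - 7290 x^{2} + 8748 x - 4374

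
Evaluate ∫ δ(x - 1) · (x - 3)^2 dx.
4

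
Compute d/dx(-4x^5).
- 20 x^{4}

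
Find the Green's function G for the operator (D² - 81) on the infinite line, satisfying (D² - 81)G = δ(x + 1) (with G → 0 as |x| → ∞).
-\frac{e^{-9|x + 1|}}{18}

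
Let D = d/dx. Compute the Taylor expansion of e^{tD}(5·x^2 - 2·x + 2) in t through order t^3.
5 t^{2} + 2 t \left(5 x - 1\right) + 5 x^{2} - 2 x + 2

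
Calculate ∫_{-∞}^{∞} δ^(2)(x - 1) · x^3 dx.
6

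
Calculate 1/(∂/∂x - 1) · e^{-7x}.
- \frac{e^{- 7 x}}{8}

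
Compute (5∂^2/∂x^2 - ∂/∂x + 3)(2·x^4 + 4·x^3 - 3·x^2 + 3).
6 x^{4} + 4 x^{3} + 99 x^{2} + 126 x - 21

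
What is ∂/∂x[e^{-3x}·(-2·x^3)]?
6 x^{2} \left(x - 1\right) e^{- 3 x}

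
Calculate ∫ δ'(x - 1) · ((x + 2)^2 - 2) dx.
-6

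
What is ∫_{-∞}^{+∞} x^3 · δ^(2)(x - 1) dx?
6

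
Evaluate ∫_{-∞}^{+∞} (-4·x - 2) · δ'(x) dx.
4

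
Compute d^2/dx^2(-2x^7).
- 84 x^{5}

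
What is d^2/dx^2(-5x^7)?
- 210 x^{5}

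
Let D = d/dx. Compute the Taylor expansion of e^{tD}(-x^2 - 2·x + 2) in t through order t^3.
- t^{2} - 2 t \left(x + 1\right) - x^{2} - 2 x + 2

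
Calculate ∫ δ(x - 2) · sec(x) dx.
\sec{\left(2 \right)}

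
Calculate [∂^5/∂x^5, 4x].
20\frac{d^{4}}{dx^{4}}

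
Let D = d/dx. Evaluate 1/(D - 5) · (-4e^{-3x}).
\frac{e^{- 3 x}}{2}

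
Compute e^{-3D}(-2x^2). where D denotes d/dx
- 2 x^{2} + 12 x - 18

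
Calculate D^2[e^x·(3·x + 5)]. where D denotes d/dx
\left(3 x + 11\right) e^{x}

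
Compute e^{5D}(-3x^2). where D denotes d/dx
- 3 x^{2} - 30 x - 75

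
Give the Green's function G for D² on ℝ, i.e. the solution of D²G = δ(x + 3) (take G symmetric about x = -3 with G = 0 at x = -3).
\frac{|x + 3|}{2}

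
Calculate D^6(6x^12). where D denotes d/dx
3991680 x^{6}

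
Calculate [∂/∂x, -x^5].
- 5 x^{4}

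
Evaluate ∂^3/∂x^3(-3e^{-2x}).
24 e^{- 2 x}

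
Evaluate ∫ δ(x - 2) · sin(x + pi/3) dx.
\sin{\left(\frac{\pi}{3} + 2 \right)}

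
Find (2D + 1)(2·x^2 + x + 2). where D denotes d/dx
2 x^{2} + 9 x + 4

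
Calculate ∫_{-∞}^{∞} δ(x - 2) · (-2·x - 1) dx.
-5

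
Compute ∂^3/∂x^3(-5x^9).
- 2520 x^{6}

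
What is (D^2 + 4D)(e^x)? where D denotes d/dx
5 e^{x}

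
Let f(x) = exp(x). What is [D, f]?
e^{x}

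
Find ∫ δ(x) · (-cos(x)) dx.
-1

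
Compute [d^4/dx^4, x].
4\frac{d^{3}}{dx^{3}}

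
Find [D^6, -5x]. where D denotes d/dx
-30D^{5}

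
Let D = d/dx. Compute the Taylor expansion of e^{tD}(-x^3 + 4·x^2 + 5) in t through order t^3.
- t^{3} - t^{2} \left(3 x - 4\right) - t x \left(3 x - 8\right) - x^{3} + 4 x^{2} + 5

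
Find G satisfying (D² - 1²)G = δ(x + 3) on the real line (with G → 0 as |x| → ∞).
-\frac{e^{-|x + 3|}}{2}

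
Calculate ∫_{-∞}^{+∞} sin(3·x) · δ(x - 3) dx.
\sin{\left(9 \right)}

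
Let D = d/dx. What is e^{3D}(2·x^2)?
2 x^{2} + 12 x + 18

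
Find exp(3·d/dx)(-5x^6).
- 5 x^{6} - 90 x^{5} - 675 x^{4} - 2700 x^{3} - 6075 x^{2} - 7290 x - 3645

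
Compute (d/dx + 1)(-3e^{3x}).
- 12 e^{3 x}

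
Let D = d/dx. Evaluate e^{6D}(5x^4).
5 x^{4} + 120 x^{3} + 1080 x^{2} + 4320 x + 6480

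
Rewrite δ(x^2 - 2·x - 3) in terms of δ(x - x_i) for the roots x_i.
\frac{\delta(x - 3) + \delta(x + 1)}{4}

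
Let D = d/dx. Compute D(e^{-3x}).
- 3 e^{- 3 x}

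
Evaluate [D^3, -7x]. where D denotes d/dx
-21D^{2}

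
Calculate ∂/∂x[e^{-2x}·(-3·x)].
3 \left(2 x - 1\right) e^{- 2 x}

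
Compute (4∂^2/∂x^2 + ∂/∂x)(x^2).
2 x + 8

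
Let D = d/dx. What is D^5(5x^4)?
0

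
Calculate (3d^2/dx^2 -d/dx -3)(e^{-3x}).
27 e^{- 3 x}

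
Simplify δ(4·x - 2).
\frac{\delta(x - 1/2)}{4}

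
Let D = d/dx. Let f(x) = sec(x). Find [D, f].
\tan{\left(x \right)} \sec{\left(x \right)}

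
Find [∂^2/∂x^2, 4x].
8\frac{d}{dx}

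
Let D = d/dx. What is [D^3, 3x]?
9D^{2}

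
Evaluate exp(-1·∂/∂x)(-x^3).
- x^{3} + 3 x^{2} - 3 x + 1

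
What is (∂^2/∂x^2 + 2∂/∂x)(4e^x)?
12 e^{x}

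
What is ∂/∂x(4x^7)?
28 x^{6}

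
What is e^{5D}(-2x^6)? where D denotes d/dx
- 2 x^{6} - 60 x^{5} - 750 x^{4} - 5000 x^{3} - 18750 x^{2} - 37500 x - 31250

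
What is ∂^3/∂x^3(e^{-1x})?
- e^{- x}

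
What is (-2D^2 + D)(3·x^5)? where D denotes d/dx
15 x^{3} \left(x - 8\right)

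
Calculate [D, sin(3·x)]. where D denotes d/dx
3 \cos{\left(3 x \right)}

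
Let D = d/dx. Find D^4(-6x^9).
- 18144 x^{5}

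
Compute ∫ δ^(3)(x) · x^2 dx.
0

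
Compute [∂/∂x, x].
1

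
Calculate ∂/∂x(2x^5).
10 x^{4}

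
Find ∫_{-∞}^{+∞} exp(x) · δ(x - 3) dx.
e^{3}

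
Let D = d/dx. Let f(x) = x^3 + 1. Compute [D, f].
3 x^{2}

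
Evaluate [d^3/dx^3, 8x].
24\frac{d^{2}}{dx^{2}}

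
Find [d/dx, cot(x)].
- \frac{1}{\sin^{2}{\left(x \right)}}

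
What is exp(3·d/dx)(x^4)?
x^{4} + 12 x^{3} + 54 x^{2} + 108 x + 81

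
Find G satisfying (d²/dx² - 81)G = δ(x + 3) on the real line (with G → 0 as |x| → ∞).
-\frac{e^{-9|x + 3|}}{18}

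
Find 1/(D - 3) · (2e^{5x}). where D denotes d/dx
e^{5 x}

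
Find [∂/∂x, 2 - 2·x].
-2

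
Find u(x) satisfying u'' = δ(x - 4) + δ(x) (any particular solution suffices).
\frac{|x - 4|}{2} + \frac{|x|}{2}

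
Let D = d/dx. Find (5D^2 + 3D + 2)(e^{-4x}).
70 e^{- 4 x}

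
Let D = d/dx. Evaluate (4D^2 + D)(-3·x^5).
15 x^{3} \left(- x - 16\right)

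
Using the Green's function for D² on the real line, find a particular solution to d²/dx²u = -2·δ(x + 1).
-|x + 1|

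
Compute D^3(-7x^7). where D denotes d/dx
- 1470 x^{4}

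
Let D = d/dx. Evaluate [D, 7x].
7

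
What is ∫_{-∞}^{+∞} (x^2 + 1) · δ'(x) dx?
0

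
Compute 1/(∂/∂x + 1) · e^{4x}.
\frac{e^{4 x}}{5}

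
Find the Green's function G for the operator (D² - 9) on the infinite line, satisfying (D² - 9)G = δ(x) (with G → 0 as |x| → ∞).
-\frac{e^{-3|x|}}{6}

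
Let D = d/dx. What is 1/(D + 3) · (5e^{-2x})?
5 e^{- 2 x}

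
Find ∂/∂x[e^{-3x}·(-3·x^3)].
9 x^{2} \left(x - 1\right) e^{- 3 x}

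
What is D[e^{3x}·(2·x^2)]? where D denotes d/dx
2 x \left(3 x + 2\right) e^{3 x}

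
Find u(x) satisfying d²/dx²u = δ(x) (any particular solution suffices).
\frac{|x|}{2}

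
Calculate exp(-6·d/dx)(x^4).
x^{4} - 24 x^{3} + 216 x^{2} - 864 x + 1296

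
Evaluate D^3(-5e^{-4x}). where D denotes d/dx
320 e^{- 4 x}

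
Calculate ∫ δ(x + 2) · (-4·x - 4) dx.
4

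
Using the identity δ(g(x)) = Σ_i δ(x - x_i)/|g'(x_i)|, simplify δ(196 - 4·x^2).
\frac{\delta(x - 7) + \delta(x + 7)}{56}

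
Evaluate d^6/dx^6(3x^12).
1995840 x^{6}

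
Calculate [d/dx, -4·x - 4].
-4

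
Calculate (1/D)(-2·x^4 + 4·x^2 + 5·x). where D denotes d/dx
- \frac{2 x^{5}}{5} + \frac{4 x^{3}}{3} + \frac{5 x^{2}}{2}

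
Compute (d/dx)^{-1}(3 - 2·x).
- x^{2} + 3 x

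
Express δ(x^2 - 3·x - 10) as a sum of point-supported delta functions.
\frac{\delta(x + 2) + \delta(x - 5)}{7}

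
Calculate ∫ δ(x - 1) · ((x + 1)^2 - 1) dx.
3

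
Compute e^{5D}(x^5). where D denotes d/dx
x^{5} + 25 x^{4} + 250 x^{3} + 1250 x^{2} + 3125 x + 3125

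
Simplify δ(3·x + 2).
\frac{\delta(x + 2/3)}{3}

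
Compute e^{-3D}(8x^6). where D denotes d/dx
8 x^{6} - 144 x^{5} + 1080 x^{4} - 4320 x^{3} + 9720 x^{2} - 11664 x + 5832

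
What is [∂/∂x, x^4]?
4 x^{3}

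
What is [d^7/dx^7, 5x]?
35\frac{d^{6}}{dx^{6}}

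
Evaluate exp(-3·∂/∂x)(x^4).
x^{4} - 12 x^{3} + 54 x^{2} - 108 x + 81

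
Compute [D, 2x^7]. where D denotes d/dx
14 x^{6}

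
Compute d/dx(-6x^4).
- 24 x^{3}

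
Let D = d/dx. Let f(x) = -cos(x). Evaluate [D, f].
\sin{\left(x \right)}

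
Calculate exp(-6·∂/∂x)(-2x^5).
- 2 x^{5} + 60 x^{4} - 720 x^{3} + 4320 x^{2} - 12960 x + 15552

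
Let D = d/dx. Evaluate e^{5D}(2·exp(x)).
2 e^{x + 5}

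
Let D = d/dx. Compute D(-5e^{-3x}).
15 e^{- 3 x}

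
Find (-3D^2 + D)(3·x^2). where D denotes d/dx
6 x - 18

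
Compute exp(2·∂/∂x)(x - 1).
x + 1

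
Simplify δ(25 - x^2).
\frac{\delta(x - 5) + \delta(x + 5)}{10}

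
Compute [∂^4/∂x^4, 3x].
12\frac{d^{3}}{dx^{3}}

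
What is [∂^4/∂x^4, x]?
4\frac{d^{3}}{dx^{3}}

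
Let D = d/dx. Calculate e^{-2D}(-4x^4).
- 4 x^{4} + 32 x^{3} - 96 x^{2} + 128 x - 64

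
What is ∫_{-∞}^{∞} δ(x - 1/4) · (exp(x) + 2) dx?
e^{\frac{1}{4}} + 2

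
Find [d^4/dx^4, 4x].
16\frac{d^{3}}{dx^{3}}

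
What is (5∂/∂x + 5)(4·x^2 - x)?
20 x^{2} + 35 x - 5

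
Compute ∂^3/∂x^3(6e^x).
6 e^{x}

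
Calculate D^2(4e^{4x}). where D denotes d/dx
64 e^{4 x}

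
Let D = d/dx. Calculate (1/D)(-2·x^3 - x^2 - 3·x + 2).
- \frac{x^{4}}{2} - \frac{x^{3}}{3} - \frac{3 x^{2}}{2} + 2 x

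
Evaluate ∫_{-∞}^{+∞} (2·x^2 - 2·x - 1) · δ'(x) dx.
2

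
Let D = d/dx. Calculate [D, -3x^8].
- 24 x^{7}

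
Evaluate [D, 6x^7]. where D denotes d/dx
42 x^{6}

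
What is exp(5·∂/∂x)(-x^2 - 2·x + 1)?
- x^{2} - 12 x - 34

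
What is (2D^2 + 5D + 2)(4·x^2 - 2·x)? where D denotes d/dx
8 x^{2} + 36 x + 6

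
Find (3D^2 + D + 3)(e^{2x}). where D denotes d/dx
17 e^{2 x}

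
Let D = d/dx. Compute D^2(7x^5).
140 x^{3}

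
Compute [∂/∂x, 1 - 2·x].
-2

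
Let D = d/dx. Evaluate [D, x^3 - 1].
3 x^{2}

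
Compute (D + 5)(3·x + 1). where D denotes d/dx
15 x + 8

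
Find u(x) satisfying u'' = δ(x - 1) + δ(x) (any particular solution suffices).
\frac{|x - 1|}{2} + \frac{|x|}{2}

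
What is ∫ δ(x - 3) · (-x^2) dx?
-9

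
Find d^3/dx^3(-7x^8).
- 2352 x^{5}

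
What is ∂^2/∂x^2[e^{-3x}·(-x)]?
3 \left(2 - 3 x\right) e^{- 3 x}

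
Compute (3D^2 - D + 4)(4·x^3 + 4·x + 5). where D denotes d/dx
16 x^{3} - 12 x^{2} + 88 x + 16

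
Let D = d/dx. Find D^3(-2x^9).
- 1008 x^{6}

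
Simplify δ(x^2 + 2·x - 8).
\frac{\delta(x + 4) + \delta(x - 2)}{6}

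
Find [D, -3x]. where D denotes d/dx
-3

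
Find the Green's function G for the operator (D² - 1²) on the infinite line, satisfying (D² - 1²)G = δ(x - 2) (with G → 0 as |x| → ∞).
-\frac{e^{-|x - 2|}}{2}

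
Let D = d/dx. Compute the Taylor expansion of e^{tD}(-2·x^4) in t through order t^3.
2 x \left(- 4 t^{3} - 6 t^{2} x - 4 t x^{2} - x^{3}\right)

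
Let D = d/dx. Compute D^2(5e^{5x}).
125 e^{5 x}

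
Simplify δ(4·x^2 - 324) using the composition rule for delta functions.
\frac{\delta(x - 9) + \delta(x + 9)}{72}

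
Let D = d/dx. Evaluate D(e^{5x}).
5 e^{5 x}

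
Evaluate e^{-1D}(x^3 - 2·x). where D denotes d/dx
x^{3} - 3 x^{2} + x + 1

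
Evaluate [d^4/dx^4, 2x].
8\frac{d^{3}}{dx^{3}}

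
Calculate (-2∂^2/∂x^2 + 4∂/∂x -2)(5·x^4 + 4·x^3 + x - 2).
- 10 x^{4} + 72 x^{3} - 72 x^{2} - 50 x + 8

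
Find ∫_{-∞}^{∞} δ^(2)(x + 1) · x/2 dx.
0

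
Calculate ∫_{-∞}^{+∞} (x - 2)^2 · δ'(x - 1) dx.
2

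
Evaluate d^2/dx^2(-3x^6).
- 90 x^{4}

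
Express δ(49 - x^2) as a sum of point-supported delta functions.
\frac{\delta(x - 7) + \delta(x + 7)}{14}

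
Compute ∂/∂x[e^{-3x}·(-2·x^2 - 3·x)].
\left(6 x^{2} + 5 x - 3\right) e^{- 3 x}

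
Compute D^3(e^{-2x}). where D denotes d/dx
- 8 e^{- 2 x}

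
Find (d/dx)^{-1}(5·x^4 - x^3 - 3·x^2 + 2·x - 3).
x^{5} - \frac{x^{4}}{4} - x^{3} + x^{2} - 3 x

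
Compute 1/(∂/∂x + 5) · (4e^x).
\frac{2 e^{x}}{3}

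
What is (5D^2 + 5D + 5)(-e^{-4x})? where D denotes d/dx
- 65 e^{- 4 x}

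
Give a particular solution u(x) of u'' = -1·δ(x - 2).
-\frac{|x - 2|}{2}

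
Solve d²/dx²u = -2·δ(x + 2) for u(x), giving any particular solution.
-|x + 2|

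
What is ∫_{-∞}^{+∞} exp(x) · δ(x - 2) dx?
e^{2}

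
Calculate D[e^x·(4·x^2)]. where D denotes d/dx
4 x \left(x + 2\right) e^{x}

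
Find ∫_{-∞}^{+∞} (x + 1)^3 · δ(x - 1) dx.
8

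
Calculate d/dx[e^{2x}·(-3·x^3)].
x^{2} \left(- 6 x - 9\right) e^{2 x}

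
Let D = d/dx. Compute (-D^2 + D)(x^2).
2 x - 2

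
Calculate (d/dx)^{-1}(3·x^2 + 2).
x^{3} + 2 x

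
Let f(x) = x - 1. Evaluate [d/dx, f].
1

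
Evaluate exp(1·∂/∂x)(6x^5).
6 x^{5} + 30 x^{4} + 60 x^{3} + 60 x^{2} + 30 x + 6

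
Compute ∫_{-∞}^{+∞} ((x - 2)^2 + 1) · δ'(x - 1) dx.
2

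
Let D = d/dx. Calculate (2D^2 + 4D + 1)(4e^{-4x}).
68 e^{- 4 x}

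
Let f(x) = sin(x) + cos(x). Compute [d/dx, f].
- \sin{\left(x \right)} + \cos{\left(x \right)}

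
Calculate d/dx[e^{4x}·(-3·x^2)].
6 x \left(- 2 x - 1\right) e^{4 x}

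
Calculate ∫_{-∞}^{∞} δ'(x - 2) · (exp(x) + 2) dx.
- e^{2}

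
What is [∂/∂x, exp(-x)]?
- e^{- x}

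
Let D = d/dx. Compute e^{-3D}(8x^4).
8 x^{4} - 96 x^{3} + 432 x^{2} - 864 x + 648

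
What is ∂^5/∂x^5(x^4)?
0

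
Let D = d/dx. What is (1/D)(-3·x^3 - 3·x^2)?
- \frac{3 x^{4}}{4} - x^{3}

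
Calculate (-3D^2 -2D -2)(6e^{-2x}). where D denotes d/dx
- 60 e^{- 2 x}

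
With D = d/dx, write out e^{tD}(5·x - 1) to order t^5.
5 t + 5 x - 1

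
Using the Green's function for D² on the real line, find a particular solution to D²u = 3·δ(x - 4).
\frac{3|x - 4|}{2}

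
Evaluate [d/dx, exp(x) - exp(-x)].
2 \cosh{\left(x \right)}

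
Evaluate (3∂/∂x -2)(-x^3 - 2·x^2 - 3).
2 x^{3} - 5 x^{2} - 12 x + 6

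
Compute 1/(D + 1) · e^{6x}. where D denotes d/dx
\frac{e^{6 x}}{7}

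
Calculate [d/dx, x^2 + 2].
2 x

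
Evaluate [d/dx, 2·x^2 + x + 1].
4 x + 1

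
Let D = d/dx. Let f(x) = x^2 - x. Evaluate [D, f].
2 x - 1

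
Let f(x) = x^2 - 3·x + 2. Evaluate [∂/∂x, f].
2 x - 3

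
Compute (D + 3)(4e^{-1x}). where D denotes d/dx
8 e^{- x}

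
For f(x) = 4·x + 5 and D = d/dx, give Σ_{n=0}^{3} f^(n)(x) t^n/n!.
4 t + 4 x + 5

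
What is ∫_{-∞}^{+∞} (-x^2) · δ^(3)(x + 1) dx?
0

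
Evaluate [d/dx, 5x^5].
25 x^{4}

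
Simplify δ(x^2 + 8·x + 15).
\frac{\delta(x + 5) + \delta(x + 3)}{2}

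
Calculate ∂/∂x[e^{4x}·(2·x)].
\left(8 x + 2\right) e^{4 x}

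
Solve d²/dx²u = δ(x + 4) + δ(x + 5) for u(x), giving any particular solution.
\frac{|x + 4|}{2} + \frac{|x + 5|}{2}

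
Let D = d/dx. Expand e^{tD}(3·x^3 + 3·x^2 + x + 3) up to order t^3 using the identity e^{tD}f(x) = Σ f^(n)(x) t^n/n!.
3 t^{3} + t^{2} \left(9 x + 3\right) + t \left(9 x^{2} + 6 x + 1\right) + 3 x^{3} + 3 x^{2} + x + 3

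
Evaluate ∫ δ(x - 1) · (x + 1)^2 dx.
4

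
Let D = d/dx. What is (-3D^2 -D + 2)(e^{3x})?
- 28 e^{3 x}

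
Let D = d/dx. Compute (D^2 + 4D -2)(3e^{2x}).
30 e^{2 x}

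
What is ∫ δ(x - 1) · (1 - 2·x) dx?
-1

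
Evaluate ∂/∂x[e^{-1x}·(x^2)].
x \left(2 - x\right) e^{- x}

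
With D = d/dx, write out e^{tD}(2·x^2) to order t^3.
2 t^{2} + 4 t x + 2 x^{2}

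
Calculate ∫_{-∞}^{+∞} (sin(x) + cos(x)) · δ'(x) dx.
-1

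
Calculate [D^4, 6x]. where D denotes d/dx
24D^{3}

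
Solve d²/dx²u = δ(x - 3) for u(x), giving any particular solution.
\frac{|x - 3|}{2}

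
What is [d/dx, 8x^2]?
16 x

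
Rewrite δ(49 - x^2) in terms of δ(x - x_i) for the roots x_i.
\frac{\delta(x - 7) + \delta(x + 7)}{14}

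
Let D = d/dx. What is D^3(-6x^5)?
- 360 x^{2}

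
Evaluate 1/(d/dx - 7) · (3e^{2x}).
- \frac{3 e^{2 x}}{5}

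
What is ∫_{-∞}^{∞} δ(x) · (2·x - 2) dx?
-2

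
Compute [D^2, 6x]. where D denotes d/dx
12D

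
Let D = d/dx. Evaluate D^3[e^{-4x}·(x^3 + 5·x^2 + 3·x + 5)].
2 \left(- 32 x^{3} - 88 x^{2} + 108 x - 145\right) e^{- 4 x}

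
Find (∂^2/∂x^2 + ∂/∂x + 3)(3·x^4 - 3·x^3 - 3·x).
9 x^{4} + 3 x^{3} + 27 x^{2} - 27 x - 3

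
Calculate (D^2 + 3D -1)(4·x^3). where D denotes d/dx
4 x \left(- x^{2} + 9 x + 6\right)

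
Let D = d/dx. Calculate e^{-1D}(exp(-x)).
e^{1 - x}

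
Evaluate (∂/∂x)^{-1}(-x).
- \frac{x^{2}}{2}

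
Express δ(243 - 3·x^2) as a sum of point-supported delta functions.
\frac{\delta(x - 9) + \delta(x + 9)}{54}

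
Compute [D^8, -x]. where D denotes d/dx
-8D^{7}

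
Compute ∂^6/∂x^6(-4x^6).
-2880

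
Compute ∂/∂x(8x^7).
56 x^{6}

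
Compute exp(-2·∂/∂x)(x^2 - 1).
x^{2} - 4 x + 3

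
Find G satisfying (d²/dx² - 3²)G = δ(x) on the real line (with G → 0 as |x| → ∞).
-\frac{e^{-3|x|}}{6}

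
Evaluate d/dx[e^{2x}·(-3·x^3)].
x^{2} \left(- 6 x - 9\right) e^{2 x}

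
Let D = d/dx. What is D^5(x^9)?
15120 x^{4}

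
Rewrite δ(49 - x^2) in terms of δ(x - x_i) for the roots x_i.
\frac{\delta(x - 7) + \delta(x + 7)}{14}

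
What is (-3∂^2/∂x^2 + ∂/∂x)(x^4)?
4 x^{2} \left(x - 9\right)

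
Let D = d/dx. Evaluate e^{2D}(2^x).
2^{x + 2}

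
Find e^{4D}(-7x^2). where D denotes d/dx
- 7 x^{2} - 56 x - 112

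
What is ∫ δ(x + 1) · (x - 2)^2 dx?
9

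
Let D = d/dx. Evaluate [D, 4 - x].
-1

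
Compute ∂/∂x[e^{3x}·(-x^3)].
3 x^{2} \left(- x - 1\right) e^{3 x}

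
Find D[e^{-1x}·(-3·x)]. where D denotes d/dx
3 \left(x - 1\right) e^{- x}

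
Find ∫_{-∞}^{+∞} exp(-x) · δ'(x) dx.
1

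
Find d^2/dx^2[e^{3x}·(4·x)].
\left(36 x + 24\right) e^{3 x}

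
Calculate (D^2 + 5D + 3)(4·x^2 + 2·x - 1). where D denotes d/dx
12 x^{2} + 46 x + 15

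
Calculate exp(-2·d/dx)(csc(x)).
\csc{\left(x - 2 \right)}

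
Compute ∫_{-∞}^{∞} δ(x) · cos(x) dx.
1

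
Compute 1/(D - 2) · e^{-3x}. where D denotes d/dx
- \frac{e^{- 3 x}}{5}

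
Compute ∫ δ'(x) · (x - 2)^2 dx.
4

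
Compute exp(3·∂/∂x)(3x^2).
3 x^{2} + 18 x + 27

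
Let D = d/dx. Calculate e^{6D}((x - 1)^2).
x^{2} + 10 x + 25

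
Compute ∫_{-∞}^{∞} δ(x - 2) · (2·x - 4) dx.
0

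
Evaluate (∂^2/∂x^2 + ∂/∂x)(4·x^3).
12 x \left(x + 2\right)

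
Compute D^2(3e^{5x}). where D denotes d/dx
75 e^{5 x}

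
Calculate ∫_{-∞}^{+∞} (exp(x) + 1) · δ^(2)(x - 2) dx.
e^{2}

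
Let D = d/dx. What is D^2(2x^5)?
40 x^{3}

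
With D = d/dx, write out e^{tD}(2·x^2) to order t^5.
2 t^{2} + 4 t x + 2 x^{2}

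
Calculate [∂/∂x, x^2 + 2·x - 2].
2 x + 2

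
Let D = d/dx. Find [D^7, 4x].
28D^{6}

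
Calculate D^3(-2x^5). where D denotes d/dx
- 120 x^{2}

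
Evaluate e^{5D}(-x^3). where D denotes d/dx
- x^{3} - 15 x^{2} - 75 x - 125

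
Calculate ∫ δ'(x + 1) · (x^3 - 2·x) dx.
-1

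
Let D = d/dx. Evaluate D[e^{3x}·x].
\left(3 x + 1\right) e^{3 x}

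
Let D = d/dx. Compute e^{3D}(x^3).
x^{3} + 9 x^{2} + 27 x + 27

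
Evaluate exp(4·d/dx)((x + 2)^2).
x^{2} + 12 x + 36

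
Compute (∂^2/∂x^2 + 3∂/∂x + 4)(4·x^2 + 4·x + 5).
16 x^{2} + 40 x + 40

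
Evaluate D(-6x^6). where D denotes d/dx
- 36 x^{5}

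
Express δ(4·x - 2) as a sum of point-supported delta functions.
\frac{\delta(x - 1/2)}{4}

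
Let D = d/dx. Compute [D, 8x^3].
24 x^{2}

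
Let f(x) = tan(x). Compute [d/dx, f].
\frac{1}{\cos^{2}{\left(x \right)}}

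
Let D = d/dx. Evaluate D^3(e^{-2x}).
- 8 e^{- 2 x}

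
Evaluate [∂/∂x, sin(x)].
\cos{\left(x \right)}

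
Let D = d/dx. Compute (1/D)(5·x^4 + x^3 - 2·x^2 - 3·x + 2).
x^{5} + \frac{x^{4}}{4} - \frac{2 x^{3}}{3} - \frac{3 x^{2}}{2} + 2 x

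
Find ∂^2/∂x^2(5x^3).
30 x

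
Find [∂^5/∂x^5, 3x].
15\frac{d^{4}}{dx^{4}}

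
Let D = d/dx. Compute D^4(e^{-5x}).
625 e^{- 5 x}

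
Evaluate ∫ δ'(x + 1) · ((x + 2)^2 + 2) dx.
-2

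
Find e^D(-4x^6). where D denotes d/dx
- 4 x^{6} - 24 x^{5} - 60 x^{4} - 80 x^{3} - 60 x^{2} - 24 x - 4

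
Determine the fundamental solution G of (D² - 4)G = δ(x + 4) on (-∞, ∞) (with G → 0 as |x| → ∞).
-\frac{e^{-2|x + 4|}}{4}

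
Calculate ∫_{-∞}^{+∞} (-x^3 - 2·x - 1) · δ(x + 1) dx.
2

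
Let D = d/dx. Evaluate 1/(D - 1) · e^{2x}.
e^{2 x}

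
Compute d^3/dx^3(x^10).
720 x^{7}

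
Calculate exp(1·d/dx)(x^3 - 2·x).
x^{3} + 3 x^{2} + x - 1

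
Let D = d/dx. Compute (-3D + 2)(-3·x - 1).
7 - 6 x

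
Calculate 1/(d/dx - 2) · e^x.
- e^{x}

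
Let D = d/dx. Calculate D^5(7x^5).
840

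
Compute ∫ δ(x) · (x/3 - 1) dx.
-1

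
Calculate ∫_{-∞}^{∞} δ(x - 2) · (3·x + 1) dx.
7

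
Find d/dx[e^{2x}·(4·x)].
\left(8 x + 4\right) e^{2 x}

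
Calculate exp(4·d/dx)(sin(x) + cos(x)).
\sqrt{2} \sin{\left(x + \frac{\pi}{4} + 4 \right)}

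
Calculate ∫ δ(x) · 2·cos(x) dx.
2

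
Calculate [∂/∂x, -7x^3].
- 21 x^{2}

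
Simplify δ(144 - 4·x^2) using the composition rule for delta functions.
\frac{\delta(x - 6) + \delta(x + 6)}{48}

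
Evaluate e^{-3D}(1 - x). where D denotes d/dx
4 - x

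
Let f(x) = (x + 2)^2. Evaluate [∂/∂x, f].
2 x + 4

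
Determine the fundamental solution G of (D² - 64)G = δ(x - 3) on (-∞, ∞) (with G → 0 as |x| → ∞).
-\frac{e^{-8|x - 3|}}{16}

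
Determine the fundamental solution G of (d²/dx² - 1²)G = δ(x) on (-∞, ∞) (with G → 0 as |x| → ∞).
-\frac{e^{-|x|}}{2}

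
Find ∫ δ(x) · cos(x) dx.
1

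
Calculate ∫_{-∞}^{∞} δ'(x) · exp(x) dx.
-1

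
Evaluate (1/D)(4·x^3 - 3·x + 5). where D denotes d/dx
x^{4} - \frac{3 x^{2}}{2} + 5 x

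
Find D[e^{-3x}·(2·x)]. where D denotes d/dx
2 \left(1 - 3 x\right) e^{- 3 x}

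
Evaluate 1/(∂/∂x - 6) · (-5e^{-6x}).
\frac{5 e^{- 6 x}}{12}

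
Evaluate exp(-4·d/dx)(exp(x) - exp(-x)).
- e^{4 - x} + e^{x - 4}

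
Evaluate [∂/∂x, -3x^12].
- 36 x^{11}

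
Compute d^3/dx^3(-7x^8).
- 2352 x^{5}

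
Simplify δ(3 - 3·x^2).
\frac{\delta(x - 1) + \delta(x + 1)}{6}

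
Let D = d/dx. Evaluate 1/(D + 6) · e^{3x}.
\frac{e^{3 x}}{9}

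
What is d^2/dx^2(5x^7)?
210 x^{5}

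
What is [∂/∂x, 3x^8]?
24 x^{7}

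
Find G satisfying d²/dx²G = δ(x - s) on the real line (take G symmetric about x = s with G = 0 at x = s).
\frac{|x - s|}{2}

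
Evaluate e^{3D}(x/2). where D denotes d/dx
\frac{x}{2} + \frac{3}{2}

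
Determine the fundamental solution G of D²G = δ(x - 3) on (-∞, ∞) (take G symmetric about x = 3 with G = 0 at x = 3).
\frac{|x - 3|}{2}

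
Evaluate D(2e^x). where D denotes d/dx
2 e^{x}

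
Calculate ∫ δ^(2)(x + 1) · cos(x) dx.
- \cos{\left(1 \right)}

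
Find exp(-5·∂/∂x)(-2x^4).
- 2 x^{4} + 40 x^{3} - 300 x^{2} + 1000 x - 1250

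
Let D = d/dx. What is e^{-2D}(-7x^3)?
- 7 x^{3} + 42 x^{2} - 84 x + 56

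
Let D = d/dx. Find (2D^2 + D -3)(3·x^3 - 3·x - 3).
- 9 x^{3} + 9 x^{2} + 45 x + 6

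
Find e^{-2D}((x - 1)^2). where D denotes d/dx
x^{2} - 6 x + 9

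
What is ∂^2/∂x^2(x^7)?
42 x^{5}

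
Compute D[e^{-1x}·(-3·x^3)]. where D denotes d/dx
3 x^{2} \left(x - 3\right) e^{- x}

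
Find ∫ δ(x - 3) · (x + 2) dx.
5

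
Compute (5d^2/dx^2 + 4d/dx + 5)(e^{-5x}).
110 e^{- 5 x}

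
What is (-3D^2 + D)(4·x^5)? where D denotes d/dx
20 x^{3} \left(x - 12\right)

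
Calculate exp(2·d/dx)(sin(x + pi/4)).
\sin{\left(x + \frac{\pi}{4} + 2 \right)}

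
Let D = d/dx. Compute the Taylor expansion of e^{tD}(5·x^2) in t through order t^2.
5 t^{2} + 10 t x + 5 x^{2}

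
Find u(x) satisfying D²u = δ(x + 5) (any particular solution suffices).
\frac{|x + 5|}{2}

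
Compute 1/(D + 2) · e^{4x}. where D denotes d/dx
\frac{e^{4 x}}{6}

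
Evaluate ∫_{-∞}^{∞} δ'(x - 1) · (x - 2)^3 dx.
-3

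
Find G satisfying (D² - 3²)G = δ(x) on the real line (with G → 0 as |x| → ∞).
-\frac{e^{-3|x|}}{6}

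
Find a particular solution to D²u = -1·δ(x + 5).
-\frac{|x + 5|}{2}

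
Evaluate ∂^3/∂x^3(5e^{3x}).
135 e^{3 x}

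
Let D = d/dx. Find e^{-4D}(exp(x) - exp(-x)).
- e^{4 - x} + e^{x - 4}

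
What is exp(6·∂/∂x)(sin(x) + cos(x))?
\sqrt{2} \sin{\left(x + \frac{\pi}{4} + 6 \right)}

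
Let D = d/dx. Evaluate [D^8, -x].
-8D^{7}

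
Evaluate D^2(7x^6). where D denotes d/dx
210 x^{4}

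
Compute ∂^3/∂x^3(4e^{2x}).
32 e^{2 x}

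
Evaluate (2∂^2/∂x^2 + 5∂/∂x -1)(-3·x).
3 x - 15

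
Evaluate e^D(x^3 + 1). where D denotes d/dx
x^{3} + 3 x^{2} + 3 x + 2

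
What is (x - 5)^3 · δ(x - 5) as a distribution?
0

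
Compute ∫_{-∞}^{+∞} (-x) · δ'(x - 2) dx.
1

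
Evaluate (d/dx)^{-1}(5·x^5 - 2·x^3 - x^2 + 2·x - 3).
\frac{5 x^{6}}{6} - \frac{x^{4}}{2} - \frac{x^{3}}{3} + x^{2} - 3 x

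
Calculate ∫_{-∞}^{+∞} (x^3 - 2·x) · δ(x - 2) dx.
4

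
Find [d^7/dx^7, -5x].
-35\frac{d^{6}}{dx^{6}}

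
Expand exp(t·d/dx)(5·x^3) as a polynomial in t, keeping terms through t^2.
5 x \left(3 t^{2} + 3 t x + x^{2}\right)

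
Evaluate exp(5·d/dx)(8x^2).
8 x^{2} + 80 x + 200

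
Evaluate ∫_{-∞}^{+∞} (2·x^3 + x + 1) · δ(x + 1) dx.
-2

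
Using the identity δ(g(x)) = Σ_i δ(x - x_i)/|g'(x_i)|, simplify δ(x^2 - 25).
\frac{\delta(x - 5) + \delta(x + 5)}{10}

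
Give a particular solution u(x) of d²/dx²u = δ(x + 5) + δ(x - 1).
\frac{|x + 5|}{2} + \frac{|x - 1|}{2}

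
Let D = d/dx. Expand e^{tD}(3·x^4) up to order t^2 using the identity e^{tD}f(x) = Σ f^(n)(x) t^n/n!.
3 x^{2} \left(6 t^{2} + 4 t x + x^{2}\right)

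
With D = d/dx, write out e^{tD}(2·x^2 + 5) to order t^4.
2 t^{2} + 4 t x + 2 x^{2} + 5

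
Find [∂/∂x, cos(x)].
- \sin{\left(x \right)}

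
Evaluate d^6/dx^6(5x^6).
3600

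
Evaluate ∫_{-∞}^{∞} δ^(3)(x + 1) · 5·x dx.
0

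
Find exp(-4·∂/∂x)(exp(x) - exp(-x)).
- e^{4 - x} + e^{x - 4}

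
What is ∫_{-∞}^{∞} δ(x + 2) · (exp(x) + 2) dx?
e^{-2} + 2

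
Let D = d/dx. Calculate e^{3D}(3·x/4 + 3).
\frac{3 x}{4} + \frac{21}{4}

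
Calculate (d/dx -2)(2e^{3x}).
2 e^{3 x}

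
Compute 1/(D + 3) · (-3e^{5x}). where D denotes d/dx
- \frac{3 e^{5 x}}{8}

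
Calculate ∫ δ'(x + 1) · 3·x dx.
-3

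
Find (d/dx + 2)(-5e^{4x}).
- 30 e^{4 x}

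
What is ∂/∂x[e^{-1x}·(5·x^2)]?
5 x \left(2 - x\right) e^{- x}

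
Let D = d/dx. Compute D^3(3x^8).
1008 x^{5}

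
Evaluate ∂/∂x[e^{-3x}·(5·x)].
5 \left(1 - 3 x\right) e^{- 3 x}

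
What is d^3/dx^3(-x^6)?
- 120 x^{3}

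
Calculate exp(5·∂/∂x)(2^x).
2^{x + 5}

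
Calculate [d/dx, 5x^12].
60 x^{11}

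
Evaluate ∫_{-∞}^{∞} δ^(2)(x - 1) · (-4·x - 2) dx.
0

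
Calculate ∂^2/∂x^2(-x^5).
- 20 x^{3}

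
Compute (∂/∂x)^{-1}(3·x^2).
x^{3}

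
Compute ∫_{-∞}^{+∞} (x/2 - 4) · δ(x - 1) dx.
- \frac{7}{2}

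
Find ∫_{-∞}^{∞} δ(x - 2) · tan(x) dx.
\tan{\left(2 \right)}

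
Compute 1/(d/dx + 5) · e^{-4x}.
e^{- 4 x}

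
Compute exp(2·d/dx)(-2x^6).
- 2 x^{6} - 24 x^{5} - 120 x^{4} - 320 x^{3} - 480 x^{2} - 384 x - 128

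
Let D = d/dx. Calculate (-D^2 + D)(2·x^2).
4 x - 4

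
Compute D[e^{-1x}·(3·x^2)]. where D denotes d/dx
3 x \left(2 - x\right) e^{- x}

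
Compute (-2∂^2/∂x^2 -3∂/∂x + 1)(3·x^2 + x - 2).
3 x^{2} - 17 x - 17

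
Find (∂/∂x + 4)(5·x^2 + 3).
20 x^{2} + 10 x + 12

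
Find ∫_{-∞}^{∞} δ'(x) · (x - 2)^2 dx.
4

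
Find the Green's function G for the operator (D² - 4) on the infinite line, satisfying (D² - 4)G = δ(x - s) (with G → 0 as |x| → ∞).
-\frac{e^{-2|x-s|}}{4}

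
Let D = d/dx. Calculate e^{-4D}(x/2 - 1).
\frac{x}{2} - 3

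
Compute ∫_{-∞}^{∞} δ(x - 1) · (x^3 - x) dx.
0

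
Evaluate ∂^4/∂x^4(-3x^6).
- 1080 x^{2}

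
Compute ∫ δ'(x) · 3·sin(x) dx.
-3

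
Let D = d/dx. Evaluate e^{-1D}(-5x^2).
- 5 x^{2} + 10 x - 5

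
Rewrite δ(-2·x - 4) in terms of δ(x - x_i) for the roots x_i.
\frac{\delta(x + 2)}{2}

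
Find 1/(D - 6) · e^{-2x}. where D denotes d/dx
- \frac{e^{- 2 x}}{8}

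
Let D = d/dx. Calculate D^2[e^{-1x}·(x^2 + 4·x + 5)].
\left(x^{2} - 1\right) e^{- x}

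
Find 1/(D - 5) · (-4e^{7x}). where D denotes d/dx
- 2 e^{7 x}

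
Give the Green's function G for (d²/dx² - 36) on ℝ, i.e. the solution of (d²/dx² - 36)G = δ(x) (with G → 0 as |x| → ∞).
-\frac{e^{-6|x|}}{12}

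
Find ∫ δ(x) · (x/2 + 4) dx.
4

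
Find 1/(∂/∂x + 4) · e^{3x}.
\frac{e^{3 x}}{7}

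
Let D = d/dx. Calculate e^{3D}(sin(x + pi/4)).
\sin{\left(x + \frac{\pi}{4} + 3 \right)}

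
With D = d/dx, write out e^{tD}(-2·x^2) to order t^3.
- 2 t^{2} - 4 t x - 2 x^{2}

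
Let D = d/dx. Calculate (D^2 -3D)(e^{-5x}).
40 e^{- 5 x}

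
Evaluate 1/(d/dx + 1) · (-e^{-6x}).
\frac{e^{- 6 x}}{5}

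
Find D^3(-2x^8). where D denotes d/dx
- 672 x^{5}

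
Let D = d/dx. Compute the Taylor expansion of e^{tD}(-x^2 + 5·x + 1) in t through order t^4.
- t^{2} - t \left(2 x - 5\right) - x^{2} + 5 x + 1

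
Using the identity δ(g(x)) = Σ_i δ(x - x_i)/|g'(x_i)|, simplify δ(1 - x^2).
\frac{\delta(x - 1) + \delta(x + 1)}{2}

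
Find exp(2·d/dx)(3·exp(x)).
3 e^{x + 2}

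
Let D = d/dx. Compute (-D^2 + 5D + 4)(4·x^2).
16 x^{2} + 40 x - 8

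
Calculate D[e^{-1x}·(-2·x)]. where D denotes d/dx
2 \left(x - 1\right) e^{- x}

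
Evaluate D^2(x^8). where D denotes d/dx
56 x^{6}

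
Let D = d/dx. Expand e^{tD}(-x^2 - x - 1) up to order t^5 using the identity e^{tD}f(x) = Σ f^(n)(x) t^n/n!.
- t^{2} - t \left(2 x + 1\right) - x^{2} - x - 1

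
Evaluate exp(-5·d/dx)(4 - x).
9 - x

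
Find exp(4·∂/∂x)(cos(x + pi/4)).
\cos{\left(x + \frac{\pi}{4} + 4 \right)}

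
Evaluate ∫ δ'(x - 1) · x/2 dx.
- \frac{1}{2}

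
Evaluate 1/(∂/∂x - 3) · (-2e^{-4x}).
\frac{2 e^{- 4 x}}{7}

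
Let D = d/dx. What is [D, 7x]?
7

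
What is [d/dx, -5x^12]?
- 60 x^{11}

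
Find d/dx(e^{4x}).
4 e^{4 x}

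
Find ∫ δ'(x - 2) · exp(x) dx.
- e^{2}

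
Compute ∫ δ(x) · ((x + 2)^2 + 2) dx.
6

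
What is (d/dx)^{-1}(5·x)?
\frac{5 x^{2}}{2}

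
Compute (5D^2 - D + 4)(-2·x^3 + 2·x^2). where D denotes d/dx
- 8 x^{3} + 14 x^{2} - 64 x + 20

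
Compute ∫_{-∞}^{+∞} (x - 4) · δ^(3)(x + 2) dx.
0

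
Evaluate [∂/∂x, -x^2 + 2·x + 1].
2 - 2 x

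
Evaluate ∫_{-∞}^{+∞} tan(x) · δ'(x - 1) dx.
- \tan^{2}{\left(1 \right)} - 1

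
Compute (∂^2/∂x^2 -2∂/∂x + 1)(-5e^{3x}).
- 20 e^{3 x}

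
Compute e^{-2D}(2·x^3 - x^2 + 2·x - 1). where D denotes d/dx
2 x^{3} - 13 x^{2} + 30 x - 25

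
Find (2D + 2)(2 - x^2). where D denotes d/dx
- 2 x^{2} - 4 x + 4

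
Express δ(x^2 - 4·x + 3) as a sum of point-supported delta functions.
\frac{\delta(x - 1) + \delta(x - 3)}{2}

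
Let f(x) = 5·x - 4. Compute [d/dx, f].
5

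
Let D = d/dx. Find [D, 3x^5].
15 x^{4}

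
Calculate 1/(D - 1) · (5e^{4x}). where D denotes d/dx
\frac{5 e^{4 x}}{3}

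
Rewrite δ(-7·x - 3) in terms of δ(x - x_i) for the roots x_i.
\frac{\delta(x + 3/7)}{7}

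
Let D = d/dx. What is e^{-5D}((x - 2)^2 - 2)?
x^{2} - 14 x + 47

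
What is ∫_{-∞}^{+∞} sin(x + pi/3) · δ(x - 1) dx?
\sin{\left(1 + \frac{\pi}{3} \right)}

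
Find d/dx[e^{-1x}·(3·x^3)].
3 x^{2} \left(3 - x\right) e^{- x}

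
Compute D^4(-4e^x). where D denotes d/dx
- 4 e^{x}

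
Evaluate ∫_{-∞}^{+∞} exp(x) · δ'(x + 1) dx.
- \frac{1}{e}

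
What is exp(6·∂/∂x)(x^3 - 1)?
x^{3} + 18 x^{2} + 108 x + 215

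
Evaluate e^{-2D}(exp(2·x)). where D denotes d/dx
e^{2 x - 4}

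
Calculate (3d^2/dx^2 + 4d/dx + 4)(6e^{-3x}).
114 e^{- 3 x}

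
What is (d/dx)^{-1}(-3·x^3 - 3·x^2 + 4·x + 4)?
- \frac{3 x^{4}}{4} - x^{3} + 2 x^{2} + 4 x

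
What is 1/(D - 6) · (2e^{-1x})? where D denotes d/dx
- \frac{2 e^{- x}}{7}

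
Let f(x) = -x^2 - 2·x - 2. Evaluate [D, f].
- 2 x - 2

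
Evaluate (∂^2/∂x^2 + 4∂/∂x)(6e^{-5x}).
30 e^{- 5 x}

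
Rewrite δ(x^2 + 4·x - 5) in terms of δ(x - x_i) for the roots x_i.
\frac{\delta(x + 5) + \delta(x - 1)}{6}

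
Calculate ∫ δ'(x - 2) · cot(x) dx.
\frac{1}{\sin^{2}{\left(2 \right)}}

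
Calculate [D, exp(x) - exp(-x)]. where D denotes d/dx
2 \cosh{\left(x \right)}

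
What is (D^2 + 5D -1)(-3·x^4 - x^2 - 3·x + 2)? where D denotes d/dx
3 x^{4} - 60 x^{3} - 35 x^{2} - 7 x - 19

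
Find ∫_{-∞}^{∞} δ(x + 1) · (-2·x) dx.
2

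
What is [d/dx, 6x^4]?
24 x^{3}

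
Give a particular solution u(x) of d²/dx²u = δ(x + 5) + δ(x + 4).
\frac{|x + 5|}{2} + \frac{|x + 4|}{2}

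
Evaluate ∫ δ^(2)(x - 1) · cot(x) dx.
\frac{2 \cot{\left(1 \right)}}{\sin^{2}{\left(1 \right)}}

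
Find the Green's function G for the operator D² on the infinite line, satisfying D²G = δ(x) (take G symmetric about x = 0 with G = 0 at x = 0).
\frac{|x|}{2}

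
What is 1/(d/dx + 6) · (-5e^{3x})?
- \frac{5 e^{3 x}}{9}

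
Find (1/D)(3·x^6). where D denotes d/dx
\frac{3 x^{7}}{7}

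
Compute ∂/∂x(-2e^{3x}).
- 6 e^{3 x}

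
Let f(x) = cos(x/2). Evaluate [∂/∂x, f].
- \frac{\sin{\left(\frac{x}{2} \right)}}{2}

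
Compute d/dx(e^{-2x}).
- 2 e^{- 2 x}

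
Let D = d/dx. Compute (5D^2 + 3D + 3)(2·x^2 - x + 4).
6 x^{2} + 9 x + 29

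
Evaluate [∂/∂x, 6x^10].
60 x^{9}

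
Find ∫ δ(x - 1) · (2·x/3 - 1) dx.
- \frac{1}{3}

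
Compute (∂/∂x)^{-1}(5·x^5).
\frac{5 x^{6}}{6}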